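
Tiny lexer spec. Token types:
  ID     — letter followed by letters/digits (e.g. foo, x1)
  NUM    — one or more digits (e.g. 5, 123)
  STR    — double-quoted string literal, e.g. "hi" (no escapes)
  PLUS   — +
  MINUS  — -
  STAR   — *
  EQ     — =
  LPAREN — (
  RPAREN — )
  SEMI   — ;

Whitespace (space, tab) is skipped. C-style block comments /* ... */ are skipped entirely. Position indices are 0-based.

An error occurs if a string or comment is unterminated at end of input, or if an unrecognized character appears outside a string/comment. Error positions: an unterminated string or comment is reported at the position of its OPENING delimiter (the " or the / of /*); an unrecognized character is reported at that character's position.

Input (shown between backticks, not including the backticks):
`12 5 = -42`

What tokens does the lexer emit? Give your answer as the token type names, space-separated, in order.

pos=0: emit NUM '12' (now at pos=2)
pos=3: emit NUM '5' (now at pos=4)
pos=5: emit EQ '='
pos=7: emit MINUS '-'
pos=8: emit NUM '42' (now at pos=10)
DONE. 5 tokens: [NUM, NUM, EQ, MINUS, NUM]

Answer: NUM NUM EQ MINUS NUM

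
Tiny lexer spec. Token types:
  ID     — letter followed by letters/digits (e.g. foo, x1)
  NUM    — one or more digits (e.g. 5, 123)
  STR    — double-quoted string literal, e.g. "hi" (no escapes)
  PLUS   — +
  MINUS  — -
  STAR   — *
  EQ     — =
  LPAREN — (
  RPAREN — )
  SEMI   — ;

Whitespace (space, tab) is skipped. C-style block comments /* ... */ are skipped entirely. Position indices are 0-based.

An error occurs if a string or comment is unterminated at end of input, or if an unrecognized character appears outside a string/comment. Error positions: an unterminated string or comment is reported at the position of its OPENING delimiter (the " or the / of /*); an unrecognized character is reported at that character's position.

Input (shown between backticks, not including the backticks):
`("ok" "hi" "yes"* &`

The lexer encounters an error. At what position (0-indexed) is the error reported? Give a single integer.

Answer: 18

Derivation:
pos=0: emit LPAREN '('
pos=1: enter STRING mode
pos=1: emit STR "ok" (now at pos=5)
pos=6: enter STRING mode
pos=6: emit STR "hi" (now at pos=10)
pos=11: enter STRING mode
pos=11: emit STR "yes" (now at pos=16)
pos=16: emit STAR '*'
pos=18: ERROR — unrecognized char '&'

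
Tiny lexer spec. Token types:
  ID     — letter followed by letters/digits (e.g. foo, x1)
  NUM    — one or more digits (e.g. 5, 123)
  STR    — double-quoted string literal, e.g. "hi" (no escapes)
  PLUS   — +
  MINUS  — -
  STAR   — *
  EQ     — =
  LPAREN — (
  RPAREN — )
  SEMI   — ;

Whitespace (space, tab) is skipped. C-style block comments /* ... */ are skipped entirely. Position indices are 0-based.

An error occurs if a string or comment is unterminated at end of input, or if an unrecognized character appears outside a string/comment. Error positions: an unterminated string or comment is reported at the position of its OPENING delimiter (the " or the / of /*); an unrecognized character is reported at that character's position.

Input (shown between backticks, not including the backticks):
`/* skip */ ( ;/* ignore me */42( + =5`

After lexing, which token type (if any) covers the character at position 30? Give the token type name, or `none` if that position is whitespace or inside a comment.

Answer: NUM

Derivation:
pos=0: enter COMMENT mode (saw '/*')
exit COMMENT mode (now at pos=10)
pos=11: emit LPAREN '('
pos=13: emit SEMI ';'
pos=14: enter COMMENT mode (saw '/*')
exit COMMENT mode (now at pos=29)
pos=29: emit NUM '42' (now at pos=31)
pos=31: emit LPAREN '('
pos=33: emit PLUS '+'
pos=35: emit EQ '='
pos=36: emit NUM '5' (now at pos=37)
DONE. 7 tokens: [LPAREN, SEMI, NUM, LPAREN, PLUS, EQ, NUM]
Position 30: char is '2' -> NUM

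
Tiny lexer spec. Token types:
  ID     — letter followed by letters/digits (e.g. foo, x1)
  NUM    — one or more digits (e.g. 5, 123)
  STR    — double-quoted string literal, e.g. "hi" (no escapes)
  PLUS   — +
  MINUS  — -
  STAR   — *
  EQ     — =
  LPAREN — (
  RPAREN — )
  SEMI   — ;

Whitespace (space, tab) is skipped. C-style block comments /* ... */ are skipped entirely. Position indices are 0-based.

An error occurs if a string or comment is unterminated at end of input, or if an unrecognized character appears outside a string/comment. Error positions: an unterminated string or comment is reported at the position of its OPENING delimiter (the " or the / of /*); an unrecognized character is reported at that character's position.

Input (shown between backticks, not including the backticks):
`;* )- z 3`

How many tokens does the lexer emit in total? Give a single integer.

pos=0: emit SEMI ';'
pos=1: emit STAR '*'
pos=3: emit RPAREN ')'
pos=4: emit MINUS '-'
pos=6: emit ID 'z' (now at pos=7)
pos=8: emit NUM '3' (now at pos=9)
DONE. 6 tokens: [SEMI, STAR, RPAREN, MINUS, ID, NUM]

Answer: 6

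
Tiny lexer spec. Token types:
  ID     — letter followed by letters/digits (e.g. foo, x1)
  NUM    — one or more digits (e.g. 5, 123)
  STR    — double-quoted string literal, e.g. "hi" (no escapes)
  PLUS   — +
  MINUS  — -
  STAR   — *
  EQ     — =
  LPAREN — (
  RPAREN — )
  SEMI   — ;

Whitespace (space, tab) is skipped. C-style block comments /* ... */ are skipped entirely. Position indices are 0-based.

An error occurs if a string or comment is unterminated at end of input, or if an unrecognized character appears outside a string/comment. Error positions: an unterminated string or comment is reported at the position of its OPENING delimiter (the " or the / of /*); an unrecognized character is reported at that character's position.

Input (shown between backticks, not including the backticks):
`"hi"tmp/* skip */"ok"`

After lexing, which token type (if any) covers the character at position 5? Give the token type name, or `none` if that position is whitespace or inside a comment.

pos=0: enter STRING mode
pos=0: emit STR "hi" (now at pos=4)
pos=4: emit ID 'tmp' (now at pos=7)
pos=7: enter COMMENT mode (saw '/*')
exit COMMENT mode (now at pos=17)
pos=17: enter STRING mode
pos=17: emit STR "ok" (now at pos=21)
DONE. 3 tokens: [STR, ID, STR]
Position 5: char is 'm' -> ID

Answer: ID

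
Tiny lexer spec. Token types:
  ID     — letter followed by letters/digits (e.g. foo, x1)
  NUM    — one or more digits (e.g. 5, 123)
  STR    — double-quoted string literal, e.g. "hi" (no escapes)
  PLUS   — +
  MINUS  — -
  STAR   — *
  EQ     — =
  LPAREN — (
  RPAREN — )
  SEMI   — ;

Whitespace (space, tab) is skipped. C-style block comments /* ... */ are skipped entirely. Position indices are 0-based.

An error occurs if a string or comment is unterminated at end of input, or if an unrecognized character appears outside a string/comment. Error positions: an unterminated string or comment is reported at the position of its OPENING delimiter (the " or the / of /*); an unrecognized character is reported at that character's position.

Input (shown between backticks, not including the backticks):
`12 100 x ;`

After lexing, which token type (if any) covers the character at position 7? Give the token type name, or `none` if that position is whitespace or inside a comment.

pos=0: emit NUM '12' (now at pos=2)
pos=3: emit NUM '100' (now at pos=6)
pos=7: emit ID 'x' (now at pos=8)
pos=9: emit SEMI ';'
DONE. 4 tokens: [NUM, NUM, ID, SEMI]
Position 7: char is 'x' -> ID

Answer: ID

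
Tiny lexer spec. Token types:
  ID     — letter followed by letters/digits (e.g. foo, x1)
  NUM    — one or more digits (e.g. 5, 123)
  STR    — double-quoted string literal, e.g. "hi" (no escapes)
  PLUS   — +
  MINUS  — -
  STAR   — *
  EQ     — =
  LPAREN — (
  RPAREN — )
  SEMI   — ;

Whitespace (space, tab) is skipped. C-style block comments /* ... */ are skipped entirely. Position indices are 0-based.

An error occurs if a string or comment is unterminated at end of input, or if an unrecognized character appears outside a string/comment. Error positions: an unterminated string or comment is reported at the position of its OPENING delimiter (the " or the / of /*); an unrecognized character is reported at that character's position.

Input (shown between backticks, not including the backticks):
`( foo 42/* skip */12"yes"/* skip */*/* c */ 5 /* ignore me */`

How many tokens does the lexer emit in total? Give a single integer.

pos=0: emit LPAREN '('
pos=2: emit ID 'foo' (now at pos=5)
pos=6: emit NUM '42' (now at pos=8)
pos=8: enter COMMENT mode (saw '/*')
exit COMMENT mode (now at pos=18)
pos=18: emit NUM '12' (now at pos=20)
pos=20: enter STRING mode
pos=20: emit STR "yes" (now at pos=25)
pos=25: enter COMMENT mode (saw '/*')
exit COMMENT mode (now at pos=35)
pos=35: emit STAR '*'
pos=36: enter COMMENT mode (saw '/*')
exit COMMENT mode (now at pos=43)
pos=44: emit NUM '5' (now at pos=45)
pos=46: enter COMMENT mode (saw '/*')
exit COMMENT mode (now at pos=61)
DONE. 7 tokens: [LPAREN, ID, NUM, NUM, STR, STAR, NUM]

Answer: 7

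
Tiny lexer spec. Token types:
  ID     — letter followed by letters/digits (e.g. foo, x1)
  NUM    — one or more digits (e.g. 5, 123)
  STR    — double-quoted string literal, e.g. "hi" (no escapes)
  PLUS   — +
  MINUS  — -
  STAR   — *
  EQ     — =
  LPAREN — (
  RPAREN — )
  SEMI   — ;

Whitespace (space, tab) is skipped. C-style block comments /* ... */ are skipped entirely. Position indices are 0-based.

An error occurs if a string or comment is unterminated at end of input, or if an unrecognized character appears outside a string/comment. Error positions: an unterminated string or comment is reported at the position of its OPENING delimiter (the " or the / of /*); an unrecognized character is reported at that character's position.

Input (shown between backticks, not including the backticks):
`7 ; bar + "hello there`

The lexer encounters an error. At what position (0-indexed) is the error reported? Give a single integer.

Answer: 10

Derivation:
pos=0: emit NUM '7' (now at pos=1)
pos=2: emit SEMI ';'
pos=4: emit ID 'bar' (now at pos=7)
pos=8: emit PLUS '+'
pos=10: enter STRING mode
pos=10: ERROR — unterminated string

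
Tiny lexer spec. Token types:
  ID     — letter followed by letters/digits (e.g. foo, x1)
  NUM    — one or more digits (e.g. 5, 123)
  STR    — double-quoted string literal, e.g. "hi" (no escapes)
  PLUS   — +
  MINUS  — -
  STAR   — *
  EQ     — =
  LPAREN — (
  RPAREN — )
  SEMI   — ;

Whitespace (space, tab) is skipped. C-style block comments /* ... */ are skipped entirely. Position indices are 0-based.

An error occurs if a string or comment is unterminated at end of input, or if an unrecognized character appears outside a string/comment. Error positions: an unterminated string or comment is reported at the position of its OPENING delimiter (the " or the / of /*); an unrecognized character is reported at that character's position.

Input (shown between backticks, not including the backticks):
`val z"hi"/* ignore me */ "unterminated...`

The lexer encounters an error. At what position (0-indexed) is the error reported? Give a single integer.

Answer: 25

Derivation:
pos=0: emit ID 'val' (now at pos=3)
pos=4: emit ID 'z' (now at pos=5)
pos=5: enter STRING mode
pos=5: emit STR "hi" (now at pos=9)
pos=9: enter COMMENT mode (saw '/*')
exit COMMENT mode (now at pos=24)
pos=25: enter STRING mode
pos=25: ERROR — unterminated string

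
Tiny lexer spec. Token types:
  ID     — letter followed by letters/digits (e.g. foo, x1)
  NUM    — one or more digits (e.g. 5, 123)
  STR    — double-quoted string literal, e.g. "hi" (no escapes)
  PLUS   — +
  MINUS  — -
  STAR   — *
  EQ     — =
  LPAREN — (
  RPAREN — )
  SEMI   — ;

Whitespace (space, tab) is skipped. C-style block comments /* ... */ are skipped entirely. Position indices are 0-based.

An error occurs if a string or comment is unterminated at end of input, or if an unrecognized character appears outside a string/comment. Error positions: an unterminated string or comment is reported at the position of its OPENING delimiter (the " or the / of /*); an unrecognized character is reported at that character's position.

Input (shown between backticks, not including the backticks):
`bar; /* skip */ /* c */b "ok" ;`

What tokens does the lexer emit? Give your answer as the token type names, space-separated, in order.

Answer: ID SEMI ID STR SEMI

Derivation:
pos=0: emit ID 'bar' (now at pos=3)
pos=3: emit SEMI ';'
pos=5: enter COMMENT mode (saw '/*')
exit COMMENT mode (now at pos=15)
pos=16: enter COMMENT mode (saw '/*')
exit COMMENT mode (now at pos=23)
pos=23: emit ID 'b' (now at pos=24)
pos=25: enter STRING mode
pos=25: emit STR "ok" (now at pos=29)
pos=30: emit SEMI ';'
DONE. 5 tokens: [ID, SEMI, ID, STR, SEMI]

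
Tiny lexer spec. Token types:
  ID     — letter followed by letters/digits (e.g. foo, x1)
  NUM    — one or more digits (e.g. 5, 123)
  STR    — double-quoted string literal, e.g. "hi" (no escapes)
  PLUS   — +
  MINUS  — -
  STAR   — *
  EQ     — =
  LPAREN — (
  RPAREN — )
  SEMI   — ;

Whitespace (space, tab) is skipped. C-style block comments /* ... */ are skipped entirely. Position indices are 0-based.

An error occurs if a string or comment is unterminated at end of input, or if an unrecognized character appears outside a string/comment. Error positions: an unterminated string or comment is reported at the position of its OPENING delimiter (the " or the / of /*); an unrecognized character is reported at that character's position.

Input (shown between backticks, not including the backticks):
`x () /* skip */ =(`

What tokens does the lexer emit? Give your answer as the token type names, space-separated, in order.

pos=0: emit ID 'x' (now at pos=1)
pos=2: emit LPAREN '('
pos=3: emit RPAREN ')'
pos=5: enter COMMENT mode (saw '/*')
exit COMMENT mode (now at pos=15)
pos=16: emit EQ '='
pos=17: emit LPAREN '('
DONE. 5 tokens: [ID, LPAREN, RPAREN, EQ, LPAREN]

Answer: ID LPAREN RPAREN EQ LPAREN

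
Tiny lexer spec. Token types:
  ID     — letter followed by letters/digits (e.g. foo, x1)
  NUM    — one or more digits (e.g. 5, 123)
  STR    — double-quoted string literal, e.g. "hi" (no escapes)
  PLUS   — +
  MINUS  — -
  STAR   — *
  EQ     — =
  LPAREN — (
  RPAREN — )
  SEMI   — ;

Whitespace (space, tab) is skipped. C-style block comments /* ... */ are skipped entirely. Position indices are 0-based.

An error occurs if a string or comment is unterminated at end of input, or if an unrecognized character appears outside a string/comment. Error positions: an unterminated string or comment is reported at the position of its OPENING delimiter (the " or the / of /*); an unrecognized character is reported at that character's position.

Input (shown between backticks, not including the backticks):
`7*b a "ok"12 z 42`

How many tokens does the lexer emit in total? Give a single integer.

pos=0: emit NUM '7' (now at pos=1)
pos=1: emit STAR '*'
pos=2: emit ID 'b' (now at pos=3)
pos=4: emit ID 'a' (now at pos=5)
pos=6: enter STRING mode
pos=6: emit STR "ok" (now at pos=10)
pos=10: emit NUM '12' (now at pos=12)
pos=13: emit ID 'z' (now at pos=14)
pos=15: emit NUM '42' (now at pos=17)
DONE. 8 tokens: [NUM, STAR, ID, ID, STR, NUM, ID, NUM]

Answer: 8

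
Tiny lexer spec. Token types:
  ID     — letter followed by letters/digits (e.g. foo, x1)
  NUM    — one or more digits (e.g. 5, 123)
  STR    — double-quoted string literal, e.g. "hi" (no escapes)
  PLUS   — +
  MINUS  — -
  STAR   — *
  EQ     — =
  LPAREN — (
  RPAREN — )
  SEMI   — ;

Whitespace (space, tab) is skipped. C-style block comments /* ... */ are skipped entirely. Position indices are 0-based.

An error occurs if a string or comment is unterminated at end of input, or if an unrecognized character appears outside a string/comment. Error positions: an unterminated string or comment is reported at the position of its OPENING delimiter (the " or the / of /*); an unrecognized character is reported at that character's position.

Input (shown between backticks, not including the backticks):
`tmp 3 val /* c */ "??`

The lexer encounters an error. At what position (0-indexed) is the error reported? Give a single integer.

pos=0: emit ID 'tmp' (now at pos=3)
pos=4: emit NUM '3' (now at pos=5)
pos=6: emit ID 'val' (now at pos=9)
pos=10: enter COMMENT mode (saw '/*')
exit COMMENT mode (now at pos=17)
pos=18: enter STRING mode
pos=18: ERROR — unterminated string

Answer: 18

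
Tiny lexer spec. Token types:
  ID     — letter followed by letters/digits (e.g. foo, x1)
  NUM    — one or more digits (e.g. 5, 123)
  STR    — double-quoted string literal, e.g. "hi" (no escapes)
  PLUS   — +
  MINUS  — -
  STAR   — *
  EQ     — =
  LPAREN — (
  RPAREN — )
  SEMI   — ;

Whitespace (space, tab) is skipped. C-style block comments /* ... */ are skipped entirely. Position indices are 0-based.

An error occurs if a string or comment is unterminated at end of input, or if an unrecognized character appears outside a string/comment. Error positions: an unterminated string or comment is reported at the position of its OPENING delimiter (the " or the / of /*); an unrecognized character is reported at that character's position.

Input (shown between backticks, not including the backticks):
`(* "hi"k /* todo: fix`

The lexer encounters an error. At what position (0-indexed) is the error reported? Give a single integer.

Answer: 9

Derivation:
pos=0: emit LPAREN '('
pos=1: emit STAR '*'
pos=3: enter STRING mode
pos=3: emit STR "hi" (now at pos=7)
pos=7: emit ID 'k' (now at pos=8)
pos=9: enter COMMENT mode (saw '/*')
pos=9: ERROR — unterminated comment (reached EOF)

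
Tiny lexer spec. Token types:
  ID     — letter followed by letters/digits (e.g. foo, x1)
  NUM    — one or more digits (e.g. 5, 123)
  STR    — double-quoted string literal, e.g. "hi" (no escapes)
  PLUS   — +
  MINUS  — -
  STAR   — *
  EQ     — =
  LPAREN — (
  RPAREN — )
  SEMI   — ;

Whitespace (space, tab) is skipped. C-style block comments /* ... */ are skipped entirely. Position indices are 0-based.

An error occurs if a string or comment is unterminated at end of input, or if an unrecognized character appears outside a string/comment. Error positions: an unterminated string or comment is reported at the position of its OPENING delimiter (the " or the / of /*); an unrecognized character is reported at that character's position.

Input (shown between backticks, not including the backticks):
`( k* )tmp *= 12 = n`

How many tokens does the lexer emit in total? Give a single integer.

pos=0: emit LPAREN '('
pos=2: emit ID 'k' (now at pos=3)
pos=3: emit STAR '*'
pos=5: emit RPAREN ')'
pos=6: emit ID 'tmp' (now at pos=9)
pos=10: emit STAR '*'
pos=11: emit EQ '='
pos=13: emit NUM '12' (now at pos=15)
pos=16: emit EQ '='
pos=18: emit ID 'n' (now at pos=19)
DONE. 10 tokens: [LPAREN, ID, STAR, RPAREN, ID, STAR, EQ, NUM, EQ, ID]

Answer: 10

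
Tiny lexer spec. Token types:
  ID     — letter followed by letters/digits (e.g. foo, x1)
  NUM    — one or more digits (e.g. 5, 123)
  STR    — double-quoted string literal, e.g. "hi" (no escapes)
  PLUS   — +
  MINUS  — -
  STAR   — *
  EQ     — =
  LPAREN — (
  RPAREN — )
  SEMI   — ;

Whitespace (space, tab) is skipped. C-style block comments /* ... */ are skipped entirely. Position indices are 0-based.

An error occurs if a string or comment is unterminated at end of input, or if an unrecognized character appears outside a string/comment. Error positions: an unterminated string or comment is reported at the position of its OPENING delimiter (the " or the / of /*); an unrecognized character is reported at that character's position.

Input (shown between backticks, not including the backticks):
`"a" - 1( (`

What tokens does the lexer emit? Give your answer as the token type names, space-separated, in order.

Answer: STR MINUS NUM LPAREN LPAREN

Derivation:
pos=0: enter STRING mode
pos=0: emit STR "a" (now at pos=3)
pos=4: emit MINUS '-'
pos=6: emit NUM '1' (now at pos=7)
pos=7: emit LPAREN '('
pos=9: emit LPAREN '('
DONE. 5 tokens: [STR, MINUS, NUM, LPAREN, LPAREN]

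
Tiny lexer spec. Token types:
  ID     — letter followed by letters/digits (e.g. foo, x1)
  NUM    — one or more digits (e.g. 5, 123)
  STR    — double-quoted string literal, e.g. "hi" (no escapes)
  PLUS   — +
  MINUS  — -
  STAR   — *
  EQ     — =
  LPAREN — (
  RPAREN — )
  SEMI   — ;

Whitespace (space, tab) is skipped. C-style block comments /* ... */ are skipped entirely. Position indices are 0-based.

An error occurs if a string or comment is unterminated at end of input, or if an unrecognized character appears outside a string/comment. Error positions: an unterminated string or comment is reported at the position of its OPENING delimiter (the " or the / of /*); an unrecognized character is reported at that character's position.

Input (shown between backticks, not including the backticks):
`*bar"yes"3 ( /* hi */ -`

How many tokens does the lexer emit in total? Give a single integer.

Answer: 6

Derivation:
pos=0: emit STAR '*'
pos=1: emit ID 'bar' (now at pos=4)
pos=4: enter STRING mode
pos=4: emit STR "yes" (now at pos=9)
pos=9: emit NUM '3' (now at pos=10)
pos=11: emit LPAREN '('
pos=13: enter COMMENT mode (saw '/*')
exit COMMENT mode (now at pos=21)
pos=22: emit MINUS '-'
DONE. 6 tokens: [STAR, ID, STR, NUM, LPAREN, MINUS]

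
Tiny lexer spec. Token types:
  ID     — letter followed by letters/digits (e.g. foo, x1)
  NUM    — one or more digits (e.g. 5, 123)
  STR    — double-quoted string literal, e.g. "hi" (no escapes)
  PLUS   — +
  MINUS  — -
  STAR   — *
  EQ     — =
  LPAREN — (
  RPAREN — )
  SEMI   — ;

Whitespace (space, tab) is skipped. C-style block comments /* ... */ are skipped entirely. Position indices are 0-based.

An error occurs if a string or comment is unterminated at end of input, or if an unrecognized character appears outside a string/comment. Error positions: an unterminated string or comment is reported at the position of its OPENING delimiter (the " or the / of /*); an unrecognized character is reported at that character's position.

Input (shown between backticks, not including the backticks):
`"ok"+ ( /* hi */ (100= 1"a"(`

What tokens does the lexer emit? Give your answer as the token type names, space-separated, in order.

pos=0: enter STRING mode
pos=0: emit STR "ok" (now at pos=4)
pos=4: emit PLUS '+'
pos=6: emit LPAREN '('
pos=8: enter COMMENT mode (saw '/*')
exit COMMENT mode (now at pos=16)
pos=17: emit LPAREN '('
pos=18: emit NUM '100' (now at pos=21)
pos=21: emit EQ '='
pos=23: emit NUM '1' (now at pos=24)
pos=24: enter STRING mode
pos=24: emit STR "a" (now at pos=27)
pos=27: emit LPAREN '('
DONE. 9 tokens: [STR, PLUS, LPAREN, LPAREN, NUM, EQ, NUM, STR, LPAREN]

Answer: STR PLUS LPAREN LPAREN NUM EQ NUM STR LPAREN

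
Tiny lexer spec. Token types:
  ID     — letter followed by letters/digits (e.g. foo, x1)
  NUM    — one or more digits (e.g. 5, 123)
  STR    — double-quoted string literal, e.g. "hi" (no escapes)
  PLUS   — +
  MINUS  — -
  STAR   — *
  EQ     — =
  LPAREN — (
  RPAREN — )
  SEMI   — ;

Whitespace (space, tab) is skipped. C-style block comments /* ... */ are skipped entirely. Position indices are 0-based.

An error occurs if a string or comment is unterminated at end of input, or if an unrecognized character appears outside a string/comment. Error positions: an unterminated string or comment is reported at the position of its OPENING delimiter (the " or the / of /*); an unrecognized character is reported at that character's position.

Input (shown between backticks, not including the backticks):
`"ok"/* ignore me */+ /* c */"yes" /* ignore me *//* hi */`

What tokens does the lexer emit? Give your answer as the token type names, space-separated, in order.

pos=0: enter STRING mode
pos=0: emit STR "ok" (now at pos=4)
pos=4: enter COMMENT mode (saw '/*')
exit COMMENT mode (now at pos=19)
pos=19: emit PLUS '+'
pos=21: enter COMMENT mode (saw '/*')
exit COMMENT mode (now at pos=28)
pos=28: enter STRING mode
pos=28: emit STR "yes" (now at pos=33)
pos=34: enter COMMENT mode (saw '/*')
exit COMMENT mode (now at pos=49)
pos=49: enter COMMENT mode (saw '/*')
exit COMMENT mode (now at pos=57)
DONE. 3 tokens: [STR, PLUS, STR]

Answer: STR PLUS STR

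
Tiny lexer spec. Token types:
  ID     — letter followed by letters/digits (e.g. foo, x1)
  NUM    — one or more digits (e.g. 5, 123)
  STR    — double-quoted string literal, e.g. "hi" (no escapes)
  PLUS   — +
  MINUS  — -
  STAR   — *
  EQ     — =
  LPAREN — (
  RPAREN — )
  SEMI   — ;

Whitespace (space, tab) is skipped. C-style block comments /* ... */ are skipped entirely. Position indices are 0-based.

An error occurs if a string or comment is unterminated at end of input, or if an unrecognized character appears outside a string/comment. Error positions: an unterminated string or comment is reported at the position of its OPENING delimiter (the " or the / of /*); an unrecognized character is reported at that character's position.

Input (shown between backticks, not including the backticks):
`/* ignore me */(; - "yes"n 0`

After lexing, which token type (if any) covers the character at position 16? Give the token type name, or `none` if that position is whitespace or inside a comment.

pos=0: enter COMMENT mode (saw '/*')
exit COMMENT mode (now at pos=15)
pos=15: emit LPAREN '('
pos=16: emit SEMI ';'
pos=18: emit MINUS '-'
pos=20: enter STRING mode
pos=20: emit STR "yes" (now at pos=25)
pos=25: emit ID 'n' (now at pos=26)
pos=27: emit NUM '0' (now at pos=28)
DONE. 6 tokens: [LPAREN, SEMI, MINUS, STR, ID, NUM]
Position 16: char is ';' -> SEMI

Answer: SEMI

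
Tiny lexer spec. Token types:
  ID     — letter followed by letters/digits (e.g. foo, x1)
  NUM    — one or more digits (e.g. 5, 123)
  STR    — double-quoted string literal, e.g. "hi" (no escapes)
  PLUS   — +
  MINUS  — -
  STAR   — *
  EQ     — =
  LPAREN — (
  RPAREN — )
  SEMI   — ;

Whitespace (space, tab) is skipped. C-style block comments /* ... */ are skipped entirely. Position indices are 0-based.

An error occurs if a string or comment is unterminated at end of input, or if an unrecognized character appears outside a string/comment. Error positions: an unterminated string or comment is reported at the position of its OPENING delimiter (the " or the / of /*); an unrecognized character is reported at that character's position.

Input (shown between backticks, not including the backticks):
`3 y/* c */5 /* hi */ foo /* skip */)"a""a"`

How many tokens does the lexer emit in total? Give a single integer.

pos=0: emit NUM '3' (now at pos=1)
pos=2: emit ID 'y' (now at pos=3)
pos=3: enter COMMENT mode (saw '/*')
exit COMMENT mode (now at pos=10)
pos=10: emit NUM '5' (now at pos=11)
pos=12: enter COMMENT mode (saw '/*')
exit COMMENT mode (now at pos=20)
pos=21: emit ID 'foo' (now at pos=24)
pos=25: enter COMMENT mode (saw '/*')
exit COMMENT mode (now at pos=35)
pos=35: emit RPAREN ')'
pos=36: enter STRING mode
pos=36: emit STR "a" (now at pos=39)
pos=39: enter STRING mode
pos=39: emit STR "a" (now at pos=42)
DONE. 7 tokens: [NUM, ID, NUM, ID, RPAREN, STR, STR]

Answer: 7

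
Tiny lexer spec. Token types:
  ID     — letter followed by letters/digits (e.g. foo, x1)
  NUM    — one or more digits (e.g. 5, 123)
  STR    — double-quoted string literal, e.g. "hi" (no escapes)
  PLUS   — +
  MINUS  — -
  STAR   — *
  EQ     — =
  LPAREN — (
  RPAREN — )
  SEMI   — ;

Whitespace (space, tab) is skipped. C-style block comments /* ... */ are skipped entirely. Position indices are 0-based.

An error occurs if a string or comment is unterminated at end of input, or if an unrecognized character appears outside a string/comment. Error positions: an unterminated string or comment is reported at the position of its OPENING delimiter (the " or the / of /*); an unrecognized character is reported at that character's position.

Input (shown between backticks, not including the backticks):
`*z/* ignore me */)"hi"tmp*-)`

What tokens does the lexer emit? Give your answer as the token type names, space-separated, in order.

pos=0: emit STAR '*'
pos=1: emit ID 'z' (now at pos=2)
pos=2: enter COMMENT mode (saw '/*')
exit COMMENT mode (now at pos=17)
pos=17: emit RPAREN ')'
pos=18: enter STRING mode
pos=18: emit STR "hi" (now at pos=22)
pos=22: emit ID 'tmp' (now at pos=25)
pos=25: emit STAR '*'
pos=26: emit MINUS '-'
pos=27: emit RPAREN ')'
DONE. 8 tokens: [STAR, ID, RPAREN, STR, ID, STAR, MINUS, RPAREN]

Answer: STAR ID RPAREN STR ID STAR MINUS RPAREN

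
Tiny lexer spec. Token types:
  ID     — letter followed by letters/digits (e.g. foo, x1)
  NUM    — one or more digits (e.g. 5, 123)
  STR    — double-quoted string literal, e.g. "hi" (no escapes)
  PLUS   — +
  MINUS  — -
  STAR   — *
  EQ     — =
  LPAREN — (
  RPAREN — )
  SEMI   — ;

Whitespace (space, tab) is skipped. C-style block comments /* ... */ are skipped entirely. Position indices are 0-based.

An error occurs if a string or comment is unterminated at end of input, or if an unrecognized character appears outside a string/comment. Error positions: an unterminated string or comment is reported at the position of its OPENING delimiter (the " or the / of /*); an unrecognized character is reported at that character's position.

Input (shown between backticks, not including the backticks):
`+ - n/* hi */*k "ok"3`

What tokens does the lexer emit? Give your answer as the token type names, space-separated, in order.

Answer: PLUS MINUS ID STAR ID STR NUM

Derivation:
pos=0: emit PLUS '+'
pos=2: emit MINUS '-'
pos=4: emit ID 'n' (now at pos=5)
pos=5: enter COMMENT mode (saw '/*')
exit COMMENT mode (now at pos=13)
pos=13: emit STAR '*'
pos=14: emit ID 'k' (now at pos=15)
pos=16: enter STRING mode
pos=16: emit STR "ok" (now at pos=20)
pos=20: emit NUM '3' (now at pos=21)
DONE. 7 tokens: [PLUS, MINUS, ID, STAR, ID, STR, NUM]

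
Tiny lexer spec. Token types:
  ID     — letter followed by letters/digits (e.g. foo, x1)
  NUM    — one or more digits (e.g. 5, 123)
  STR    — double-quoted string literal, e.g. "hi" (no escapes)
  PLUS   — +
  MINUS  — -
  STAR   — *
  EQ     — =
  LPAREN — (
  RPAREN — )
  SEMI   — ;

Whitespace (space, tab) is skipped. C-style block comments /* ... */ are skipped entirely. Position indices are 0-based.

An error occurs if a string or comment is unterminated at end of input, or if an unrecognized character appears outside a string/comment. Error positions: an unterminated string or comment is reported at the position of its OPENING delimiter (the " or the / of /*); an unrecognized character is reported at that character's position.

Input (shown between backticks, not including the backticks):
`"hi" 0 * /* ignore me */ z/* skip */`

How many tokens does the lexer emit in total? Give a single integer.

Answer: 4

Derivation:
pos=0: enter STRING mode
pos=0: emit STR "hi" (now at pos=4)
pos=5: emit NUM '0' (now at pos=6)
pos=7: emit STAR '*'
pos=9: enter COMMENT mode (saw '/*')
exit COMMENT mode (now at pos=24)
pos=25: emit ID 'z' (now at pos=26)
pos=26: enter COMMENT mode (saw '/*')
exit COMMENT mode (now at pos=36)
DONE. 4 tokens: [STR, NUM, STAR, ID]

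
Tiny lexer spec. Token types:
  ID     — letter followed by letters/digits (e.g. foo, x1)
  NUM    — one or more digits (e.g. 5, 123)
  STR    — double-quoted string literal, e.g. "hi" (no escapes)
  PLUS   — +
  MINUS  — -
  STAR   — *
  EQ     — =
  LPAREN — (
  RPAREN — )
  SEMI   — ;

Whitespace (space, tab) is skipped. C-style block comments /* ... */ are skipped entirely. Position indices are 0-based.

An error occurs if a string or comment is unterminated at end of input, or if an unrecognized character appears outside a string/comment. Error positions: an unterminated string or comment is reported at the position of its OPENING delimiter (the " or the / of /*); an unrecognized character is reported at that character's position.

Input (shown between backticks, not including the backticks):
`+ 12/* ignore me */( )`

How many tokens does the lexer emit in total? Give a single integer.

Answer: 4

Derivation:
pos=0: emit PLUS '+'
pos=2: emit NUM '12' (now at pos=4)
pos=4: enter COMMENT mode (saw '/*')
exit COMMENT mode (now at pos=19)
pos=19: emit LPAREN '('
pos=21: emit RPAREN ')'
DONE. 4 tokens: [PLUS, NUM, LPAREN, RPAREN]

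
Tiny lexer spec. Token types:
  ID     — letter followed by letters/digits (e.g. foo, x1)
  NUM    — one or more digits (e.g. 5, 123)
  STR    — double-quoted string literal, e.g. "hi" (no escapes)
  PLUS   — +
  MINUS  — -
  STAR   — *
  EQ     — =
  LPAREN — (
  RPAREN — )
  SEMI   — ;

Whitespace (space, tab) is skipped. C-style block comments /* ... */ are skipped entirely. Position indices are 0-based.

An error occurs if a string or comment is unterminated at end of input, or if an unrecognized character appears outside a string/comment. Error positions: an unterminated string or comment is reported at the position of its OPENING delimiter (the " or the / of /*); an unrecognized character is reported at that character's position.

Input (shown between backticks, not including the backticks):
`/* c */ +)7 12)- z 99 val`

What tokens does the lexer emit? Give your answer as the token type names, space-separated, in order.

pos=0: enter COMMENT mode (saw '/*')
exit COMMENT mode (now at pos=7)
pos=8: emit PLUS '+'
pos=9: emit RPAREN ')'
pos=10: emit NUM '7' (now at pos=11)
pos=12: emit NUM '12' (now at pos=14)
pos=14: emit RPAREN ')'
pos=15: emit MINUS '-'
pos=17: emit ID 'z' (now at pos=18)
pos=19: emit NUM '99' (now at pos=21)
pos=22: emit ID 'val' (now at pos=25)
DONE. 9 tokens: [PLUS, RPAREN, NUM, NUM, RPAREN, MINUS, ID, NUM, ID]

Answer: PLUS RPAREN NUM NUM RPAREN MINUS ID NUM ID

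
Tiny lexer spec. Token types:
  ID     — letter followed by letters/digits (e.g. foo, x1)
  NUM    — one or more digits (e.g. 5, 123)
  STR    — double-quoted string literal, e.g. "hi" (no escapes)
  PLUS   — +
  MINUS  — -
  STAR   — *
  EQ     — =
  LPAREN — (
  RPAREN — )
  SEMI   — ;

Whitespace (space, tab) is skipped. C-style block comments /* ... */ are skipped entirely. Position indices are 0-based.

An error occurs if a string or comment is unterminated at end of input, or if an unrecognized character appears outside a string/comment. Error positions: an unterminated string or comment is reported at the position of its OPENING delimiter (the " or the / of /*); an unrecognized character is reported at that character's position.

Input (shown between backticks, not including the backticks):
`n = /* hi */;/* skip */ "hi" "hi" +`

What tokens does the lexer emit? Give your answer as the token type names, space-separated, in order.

pos=0: emit ID 'n' (now at pos=1)
pos=2: emit EQ '='
pos=4: enter COMMENT mode (saw '/*')
exit COMMENT mode (now at pos=12)
pos=12: emit SEMI ';'
pos=13: enter COMMENT mode (saw '/*')
exit COMMENT mode (now at pos=23)
pos=24: enter STRING mode
pos=24: emit STR "hi" (now at pos=28)
pos=29: enter STRING mode
pos=29: emit STR "hi" (now at pos=33)
pos=34: emit PLUS '+'
DONE. 6 tokens: [ID, EQ, SEMI, STR, STR, PLUS]

Answer: ID EQ SEMI STR STR PLUS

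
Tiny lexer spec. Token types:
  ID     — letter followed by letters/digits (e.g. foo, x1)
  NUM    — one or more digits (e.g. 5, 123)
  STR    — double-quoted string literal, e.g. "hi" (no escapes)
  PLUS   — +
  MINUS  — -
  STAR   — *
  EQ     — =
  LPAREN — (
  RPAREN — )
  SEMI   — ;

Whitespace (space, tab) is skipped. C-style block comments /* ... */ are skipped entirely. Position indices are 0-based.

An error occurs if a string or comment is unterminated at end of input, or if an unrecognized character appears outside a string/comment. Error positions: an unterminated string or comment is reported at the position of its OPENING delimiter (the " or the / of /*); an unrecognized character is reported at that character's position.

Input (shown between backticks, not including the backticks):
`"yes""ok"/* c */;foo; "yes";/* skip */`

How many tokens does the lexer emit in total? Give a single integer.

Answer: 7

Derivation:
pos=0: enter STRING mode
pos=0: emit STR "yes" (now at pos=5)
pos=5: enter STRING mode
pos=5: emit STR "ok" (now at pos=9)
pos=9: enter COMMENT mode (saw '/*')
exit COMMENT mode (now at pos=16)
pos=16: emit SEMI ';'
pos=17: emit ID 'foo' (now at pos=20)
pos=20: emit SEMI ';'
pos=22: enter STRING mode
pos=22: emit STR "yes" (now at pos=27)
pos=27: emit SEMI ';'
pos=28: enter COMMENT mode (saw '/*')
exit COMMENT mode (now at pos=38)
DONE. 7 tokens: [STR, STR, SEMI, ID, SEMI, STR, SEMI]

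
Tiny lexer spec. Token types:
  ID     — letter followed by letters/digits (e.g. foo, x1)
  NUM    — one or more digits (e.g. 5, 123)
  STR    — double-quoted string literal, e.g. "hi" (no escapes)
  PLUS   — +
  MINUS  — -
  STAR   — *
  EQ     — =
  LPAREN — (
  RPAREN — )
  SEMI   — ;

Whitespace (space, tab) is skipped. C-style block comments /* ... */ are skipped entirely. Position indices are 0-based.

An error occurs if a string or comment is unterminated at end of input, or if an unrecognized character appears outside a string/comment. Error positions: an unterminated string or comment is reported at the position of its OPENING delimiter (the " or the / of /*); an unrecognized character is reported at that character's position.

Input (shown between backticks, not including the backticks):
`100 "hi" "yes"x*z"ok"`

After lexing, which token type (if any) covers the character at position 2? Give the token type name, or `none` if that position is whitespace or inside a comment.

pos=0: emit NUM '100' (now at pos=3)
pos=4: enter STRING mode
pos=4: emit STR "hi" (now at pos=8)
pos=9: enter STRING mode
pos=9: emit STR "yes" (now at pos=14)
pos=14: emit ID 'x' (now at pos=15)
pos=15: emit STAR '*'
pos=16: emit ID 'z' (now at pos=17)
pos=17: enter STRING mode
pos=17: emit STR "ok" (now at pos=21)
DONE. 7 tokens: [NUM, STR, STR, ID, STAR, ID, STR]
Position 2: char is '0' -> NUM

Answer: NUM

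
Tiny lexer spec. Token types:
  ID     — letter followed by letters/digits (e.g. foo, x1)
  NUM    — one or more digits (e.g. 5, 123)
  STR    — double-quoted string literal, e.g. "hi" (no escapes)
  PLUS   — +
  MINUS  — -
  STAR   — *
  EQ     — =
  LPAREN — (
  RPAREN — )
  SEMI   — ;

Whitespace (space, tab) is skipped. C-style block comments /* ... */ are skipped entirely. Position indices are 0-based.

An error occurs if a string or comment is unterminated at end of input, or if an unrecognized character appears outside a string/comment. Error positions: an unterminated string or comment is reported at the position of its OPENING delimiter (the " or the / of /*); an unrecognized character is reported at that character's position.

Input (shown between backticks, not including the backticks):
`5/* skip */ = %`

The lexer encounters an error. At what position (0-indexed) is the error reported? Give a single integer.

Answer: 14

Derivation:
pos=0: emit NUM '5' (now at pos=1)
pos=1: enter COMMENT mode (saw '/*')
exit COMMENT mode (now at pos=11)
pos=12: emit EQ '='
pos=14: ERROR — unrecognized char '%'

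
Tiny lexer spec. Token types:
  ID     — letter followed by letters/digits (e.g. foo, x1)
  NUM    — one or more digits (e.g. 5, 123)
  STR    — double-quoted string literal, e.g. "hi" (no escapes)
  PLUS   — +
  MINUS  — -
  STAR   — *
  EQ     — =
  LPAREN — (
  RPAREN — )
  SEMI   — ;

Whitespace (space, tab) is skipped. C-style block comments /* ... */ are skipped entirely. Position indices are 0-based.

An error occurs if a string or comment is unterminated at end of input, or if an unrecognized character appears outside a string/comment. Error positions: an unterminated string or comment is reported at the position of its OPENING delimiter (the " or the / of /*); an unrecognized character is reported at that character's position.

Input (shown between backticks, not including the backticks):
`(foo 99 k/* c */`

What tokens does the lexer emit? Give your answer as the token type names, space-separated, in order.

Answer: LPAREN ID NUM ID

Derivation:
pos=0: emit LPAREN '('
pos=1: emit ID 'foo' (now at pos=4)
pos=5: emit NUM '99' (now at pos=7)
pos=8: emit ID 'k' (now at pos=9)
pos=9: enter COMMENT mode (saw '/*')
exit COMMENT mode (now at pos=16)
DONE. 4 tokens: [LPAREN, ID, NUM, ID]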